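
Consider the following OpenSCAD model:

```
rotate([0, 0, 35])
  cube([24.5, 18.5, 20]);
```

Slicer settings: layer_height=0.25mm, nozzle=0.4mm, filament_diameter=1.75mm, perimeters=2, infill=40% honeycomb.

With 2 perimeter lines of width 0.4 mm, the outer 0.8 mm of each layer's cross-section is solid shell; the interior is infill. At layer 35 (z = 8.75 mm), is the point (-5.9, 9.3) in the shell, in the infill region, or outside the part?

At z = 8.75 mm: the cube (footprint 24.5×18.5) is included at this height; (whole slice rotated 35° about Z — lengths, areas and connectivity unchanged). Overall, the cross-section is a single solid region. Undo the 35° rotation: the query point maps to (0.501, 11.002) in the un-rotated model frame. The nearest boundary edge runs (0.00, 18.50)→(0.00, 0.00); distance from the point to it = 0.50 mm. The point is inside the cross-section, 0.50 mm from the nearest boundary — within the 0.8 mm shell band (2 × 0.4).

shell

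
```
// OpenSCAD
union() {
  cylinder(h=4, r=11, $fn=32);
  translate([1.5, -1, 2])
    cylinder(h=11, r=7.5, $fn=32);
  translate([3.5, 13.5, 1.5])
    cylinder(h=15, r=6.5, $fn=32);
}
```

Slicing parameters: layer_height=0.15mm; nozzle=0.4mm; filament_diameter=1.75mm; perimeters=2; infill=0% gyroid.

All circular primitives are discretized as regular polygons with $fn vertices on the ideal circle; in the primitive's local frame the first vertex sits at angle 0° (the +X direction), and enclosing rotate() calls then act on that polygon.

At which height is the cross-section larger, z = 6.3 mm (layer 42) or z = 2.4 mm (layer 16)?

layer 16 (z = 2.4 mm)

Layer 42 (z = 6.3): the cylinder is absent (z outside [0, 4]); the r=7.5 cylinder at (1.5, -1) gives a regular 32-gon of circumradius 7.5 (constant along its height) (area = (32/2)·7.500²·sin(360°/32) = 175.58 mm²); the r=6.5 cylinder at (3.5, 13.5) contributes a regular 32-gon of circumradius 6.5 (area = (32/2)·6.500²·sin(360°/32) = 131.88 mm²); Taking the union: the 2 present regions are separate (no shared area or edge), so areas and boundary lengths simply add and each stays a separate island — area = 307.46 mm². So its area = 307.46 mm². Layer 16 (z = 2.4): the r=11 cylinder contributes a regular 32-gon of circumradius 11 (area = (32/2)·11.000²·sin(360°/32) = 377.69 mm²); the r=7.5 cylinder at (1.5, -1) gives a regular 32-gon of circumradius 7.5 (constant along its height) (area = (32/2)·7.500²·sin(360°/32) = 175.58 mm²); the cylinder at (3.5, 13.5): section is a regular 32-gon, circumradius r=6.5 (area = (32/2)·6.500²·sin(360°/32) = 131.88 mm²); Merging all regions: the regions partially overlap — summed areas 685.16 mm² minus the doubly-counted overlap 199.45 mm² gives 485.71 mm² — area = 485.71 mm². So its area = 485.71 mm². Layer 16 is larger (485.71 vs 307.46 mm²).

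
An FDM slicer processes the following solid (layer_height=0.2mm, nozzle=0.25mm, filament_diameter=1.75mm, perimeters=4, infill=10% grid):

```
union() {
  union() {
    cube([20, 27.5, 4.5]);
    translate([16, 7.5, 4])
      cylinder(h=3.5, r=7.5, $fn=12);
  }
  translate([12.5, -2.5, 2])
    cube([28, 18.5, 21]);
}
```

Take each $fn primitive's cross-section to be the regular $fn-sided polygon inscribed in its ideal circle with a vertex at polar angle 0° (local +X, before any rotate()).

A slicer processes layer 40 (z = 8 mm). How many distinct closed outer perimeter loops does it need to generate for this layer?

At z = 8 mm: the cube is absent (z outside [0, 4.5]); the cylinder at (16, 7.5) is not intersected at this z (z outside [4, 7.5]); Merging all regions: nothing is present at this height; the cube at (12.5, -2.5) (footprint 28×18.5) is included at this height; Merging all regions: only the 28×18.5 cube at (12.5, -2.5) is present, so the union is just that shape — 1 connected region. The result has 1 disconnected region.

1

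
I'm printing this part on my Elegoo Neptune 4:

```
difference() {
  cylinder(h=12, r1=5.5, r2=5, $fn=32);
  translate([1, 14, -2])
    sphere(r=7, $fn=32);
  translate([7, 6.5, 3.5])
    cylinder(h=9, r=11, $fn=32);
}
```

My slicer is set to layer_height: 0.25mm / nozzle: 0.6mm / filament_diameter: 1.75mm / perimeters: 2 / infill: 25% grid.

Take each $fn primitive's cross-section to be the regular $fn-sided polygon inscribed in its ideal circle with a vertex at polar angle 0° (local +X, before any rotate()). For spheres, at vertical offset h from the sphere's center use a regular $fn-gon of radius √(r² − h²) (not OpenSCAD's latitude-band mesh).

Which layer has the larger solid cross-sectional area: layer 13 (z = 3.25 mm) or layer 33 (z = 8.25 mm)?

Layer 13 (z = 3.25): the cone contributes a regular 32-gon of circumradius 5.365 (interpolated between r1=5.5 and r2=5 at t=0.271) (area = (32/2)·5.365²·sin(360°/32) = 89.83 mm²); the r=7 sphere at (1, 14) slices to a regular 32-gon of circumradius 4.630 (√(r²−h²) with h=5.25 from center) (area = (32/2)·4.630²·sin(360°/32) = 66.92 mm²); the cylinder at (7, 6.5) is absent (z outside [3.5, 12.5]); After the difference (first − rest): starting from the cone (89.83 mm²), the r=7 sphere at (1, 14) misses the remaining region (no effect) — area = 89.83 mm². So its area = 89.83 mm². Layer 33 (z = 8.25): the cone contributes a regular 32-gon of circumradius 5.156 (interpolated between r1=5.5 and r2=5 at t=0.688) (area = (32/2)·5.156²·sin(360°/32) = 82.99 mm²); the sphere at (1, 14) is not intersected at this z (|z−center|=10.250 > r=7); the r=11 cylinder at (7, 6.5) gives a regular 32-gon of circumradius 11 (constant along its height) (area = (32/2)·11.000²·sin(360°/32) = 377.69 mm²); After the difference (first − rest): starting from the cone (82.99 mm²), the r=11 cylinder at (7, 6.5) partially overlaps it — only the 51.74 mm² overlap (of its 377.69 mm²) is removed, clipping the outline — area = 31.25 mm². So its area = 31.25 mm². Layer 13 is larger (89.83 vs 31.25 mm²).

layer 13 (z = 3.25 mm)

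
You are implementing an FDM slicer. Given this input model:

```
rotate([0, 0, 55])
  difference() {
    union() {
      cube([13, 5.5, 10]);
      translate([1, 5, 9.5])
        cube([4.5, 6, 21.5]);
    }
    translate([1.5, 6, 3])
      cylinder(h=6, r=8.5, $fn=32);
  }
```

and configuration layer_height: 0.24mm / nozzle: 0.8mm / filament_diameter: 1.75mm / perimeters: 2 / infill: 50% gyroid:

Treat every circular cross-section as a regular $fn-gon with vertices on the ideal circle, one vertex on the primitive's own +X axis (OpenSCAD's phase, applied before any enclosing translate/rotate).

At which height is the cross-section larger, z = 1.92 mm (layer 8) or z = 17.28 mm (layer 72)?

Layer 8 (z = 1.92): the cube (footprint 13×5.5) is included at this height (area 71.50 mm²); the cube at (1, 5) does not reach this height (z outside [9.5, 31]); Taking the union: only the 13×5.5 cube is present, so the union is just that shape — area = 71.50 mm²; the cylinder at (1.5, 6) is not intersected at this z (z outside [3, 9]); After the difference (first − rest): none of the subtracted shapes is present at this height, so the result so far is unchanged — area = 71.50 mm²; (rotated 55° about Z; rotation is an isometry so areas/perimeters/island counts are preserved). So its area = 71.50 mm². Layer 72 (z = 17.28): the cube does not reach this height (z outside [0, 10]); the 4.5×6 cube at (1, 5) contributes its full rectangle (area 27.00 mm²); Merging all regions: only the 4.5×6 cube at (1, 5) is present, so the union is just that shape — area = 27.00 mm²; the cylinder at (1.5, 6) does not reach this height (z outside [3, 9]); After the difference (first − rest): none of the subtracted shapes is present at this height, so that combined region is unchanged — area = 27.00 mm²; (whole slice rotated 55° about Z — lengths, areas and connectivity unchanged). So its area = 27.00 mm². Layer 8 is larger (71.50 vs 27.00 mm²).

layer 8 (z = 1.92 mm)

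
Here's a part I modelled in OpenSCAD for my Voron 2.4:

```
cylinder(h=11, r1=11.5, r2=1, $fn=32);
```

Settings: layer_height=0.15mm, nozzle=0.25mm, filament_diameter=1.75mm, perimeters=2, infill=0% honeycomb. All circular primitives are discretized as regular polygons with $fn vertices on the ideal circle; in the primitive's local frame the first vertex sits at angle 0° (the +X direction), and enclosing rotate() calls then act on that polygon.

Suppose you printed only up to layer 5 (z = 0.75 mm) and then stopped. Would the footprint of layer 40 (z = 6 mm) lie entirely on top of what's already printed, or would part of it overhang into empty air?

Compare the two slices. At z = 0.75: the cone (r1=11.5→r2=1) has section circumradius 10.784 here — a regular 32-gon (area = (32/2)·10.784²·sin(360°/32) = 363.01 mm²). At z = 6: the cone (r1=11.5→r2=1) has section circumradius 5.773 here — a regular 32-gon (area = (32/2)·5.773²·sin(360°/32) = 104.02 mm²). Checking containment: the cross-section at z = 6 is a subset of the cross-section at z = 0.75.

entirely on top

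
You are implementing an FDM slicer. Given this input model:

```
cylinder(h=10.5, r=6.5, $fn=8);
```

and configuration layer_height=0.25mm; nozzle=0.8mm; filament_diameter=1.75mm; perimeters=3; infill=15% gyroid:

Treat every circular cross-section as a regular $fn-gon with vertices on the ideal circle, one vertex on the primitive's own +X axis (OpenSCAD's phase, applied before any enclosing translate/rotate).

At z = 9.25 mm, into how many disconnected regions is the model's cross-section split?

At z = 9.25 mm: the cylinder: section is a regular 8-gon, circumradius r=6.5. The result has 1 disconnected region.

1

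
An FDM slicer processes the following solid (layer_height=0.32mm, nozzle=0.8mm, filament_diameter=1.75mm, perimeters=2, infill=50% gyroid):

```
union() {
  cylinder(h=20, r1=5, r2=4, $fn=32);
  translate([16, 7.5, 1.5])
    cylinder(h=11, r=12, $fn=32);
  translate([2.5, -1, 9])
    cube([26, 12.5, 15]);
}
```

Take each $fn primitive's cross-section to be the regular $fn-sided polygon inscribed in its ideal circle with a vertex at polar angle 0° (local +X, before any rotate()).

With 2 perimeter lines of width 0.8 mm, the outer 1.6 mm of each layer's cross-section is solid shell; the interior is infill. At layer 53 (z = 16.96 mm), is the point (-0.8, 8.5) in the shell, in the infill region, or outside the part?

At z = 16.96 mm: the cone (r1=5→r2=4) has section circumradius 4.152 here — a regular 32-gon; the cylinder at (16, 7.5) is absent (z outside [1.5, 12.5]); the cube at (2.5, -1) is present — its section is the full 26×12.5 rectangle; Combining (union): the regions partially overlap (shared area 5.37 mm²), so overlapping operands fuse into one piece — 1 connected region. Overall, the cross-section is a single solid region. The nearest boundary edge runs (2.50, 3.29)→(2.50, 11.50); distance from the point to it = 3.30 mm. The point is not inside any of the regions above, so it lies outside the cross-section (3.30 mm from the nearest boundary).

outside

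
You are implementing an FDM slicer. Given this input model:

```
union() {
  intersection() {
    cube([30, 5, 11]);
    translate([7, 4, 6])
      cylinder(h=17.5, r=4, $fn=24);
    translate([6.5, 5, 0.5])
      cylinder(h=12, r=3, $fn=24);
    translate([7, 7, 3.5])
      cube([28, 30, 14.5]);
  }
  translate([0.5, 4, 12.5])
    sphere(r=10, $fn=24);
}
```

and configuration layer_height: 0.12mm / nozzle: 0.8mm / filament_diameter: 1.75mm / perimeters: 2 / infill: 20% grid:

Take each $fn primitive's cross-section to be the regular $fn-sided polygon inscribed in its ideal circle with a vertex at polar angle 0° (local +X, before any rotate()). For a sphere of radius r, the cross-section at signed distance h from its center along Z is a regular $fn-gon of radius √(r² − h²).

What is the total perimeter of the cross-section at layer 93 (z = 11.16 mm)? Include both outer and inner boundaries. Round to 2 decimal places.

At z = 11.16 mm: the cube is not intersected at this z (z outside [0, 11]); the r=4 cylinder at (7, 4) gives a regular 24-gon of circumradius 4 (constant along its height) (perimeter = 2·24·4.000·sin(180°/24) = 25.06 mm); the r=3 cylinder at (6.5, 5) gives a regular 24-gon of circumradius 3 (constant along its height) (perimeter = 2·24·3.000·sin(180°/24) = 18.80 mm); the 28×30 cube at (7, 7) contributes its full rectangle (perimeter 116.00 mm); After intersecting: at least one operand is absent at this height, so nothing remains; the r=10 sphere at (0.5, 4) contributes a regular 24-gon of circumradius √(10²−1.34²) = 9.910 (perimeter = 2·24·9.910·sin(180°/24) = 62.09 mm); Combining (union): only the r=10 sphere at (0.5, 4) is present, so the union is just that shape — boundary = 62.09 mm. Overall, the cross-section is a single solid region. Total boundary length (outer) = 62.09 mm.

62.09 mm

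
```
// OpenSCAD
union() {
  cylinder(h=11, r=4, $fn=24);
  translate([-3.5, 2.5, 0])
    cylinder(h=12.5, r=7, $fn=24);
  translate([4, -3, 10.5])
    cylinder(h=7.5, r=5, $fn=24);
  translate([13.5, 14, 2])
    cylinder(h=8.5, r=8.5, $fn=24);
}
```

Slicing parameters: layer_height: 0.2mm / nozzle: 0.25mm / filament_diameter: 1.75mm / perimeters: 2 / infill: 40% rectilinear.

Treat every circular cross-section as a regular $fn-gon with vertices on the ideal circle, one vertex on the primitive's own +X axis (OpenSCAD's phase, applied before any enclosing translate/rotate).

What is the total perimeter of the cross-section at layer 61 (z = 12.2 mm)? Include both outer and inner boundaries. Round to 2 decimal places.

59.32 mm

At z = 12.2 mm: the cylinder does not reach this height (z outside [0, 11]); the cylinder at (-3.5, 2.5): section is a regular 24-gon, circumradius r=7 (perimeter = 2·24·7.000·sin(180°/24) = 43.86 mm); the r=5 cylinder at (4, -3) gives a regular 24-gon of circumradius 5 (constant along its height) (perimeter = 2·24·5.000·sin(180°/24) = 31.33 mm); the cylinder at (13.5, 14) is absent (z outside [2, 10.5]); Taking the union: the regions partially overlap (shared area 13.16 mm²), so the edge portions inside another operand are dropped and the merged outline is re-measured after clipping — boundary = 59.32 mm. Overall, the cross-section is a single solid region. Total boundary length (outer) = 59.32 mm.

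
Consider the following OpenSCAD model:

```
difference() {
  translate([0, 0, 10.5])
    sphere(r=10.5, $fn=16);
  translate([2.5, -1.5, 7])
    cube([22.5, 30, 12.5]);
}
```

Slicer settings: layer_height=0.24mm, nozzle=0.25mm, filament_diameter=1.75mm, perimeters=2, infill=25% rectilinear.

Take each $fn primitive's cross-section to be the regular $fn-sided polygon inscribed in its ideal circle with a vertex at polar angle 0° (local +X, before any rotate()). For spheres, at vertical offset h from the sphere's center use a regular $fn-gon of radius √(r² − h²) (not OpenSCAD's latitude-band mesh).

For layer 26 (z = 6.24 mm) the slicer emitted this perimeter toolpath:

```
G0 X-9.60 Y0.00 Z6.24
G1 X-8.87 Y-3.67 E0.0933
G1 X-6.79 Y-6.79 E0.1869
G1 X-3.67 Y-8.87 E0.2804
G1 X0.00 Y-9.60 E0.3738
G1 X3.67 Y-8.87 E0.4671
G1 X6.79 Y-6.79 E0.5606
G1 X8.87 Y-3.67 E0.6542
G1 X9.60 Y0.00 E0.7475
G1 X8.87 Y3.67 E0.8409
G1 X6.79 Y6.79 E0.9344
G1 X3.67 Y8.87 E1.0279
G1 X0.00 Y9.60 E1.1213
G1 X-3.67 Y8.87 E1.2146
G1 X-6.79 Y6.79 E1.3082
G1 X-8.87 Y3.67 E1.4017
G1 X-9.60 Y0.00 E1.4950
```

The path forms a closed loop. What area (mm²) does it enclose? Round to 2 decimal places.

Apply the shoelace formula to the sequence of (X, Y) vertices; enclosed area = 282.16 mm².

282.16 mm²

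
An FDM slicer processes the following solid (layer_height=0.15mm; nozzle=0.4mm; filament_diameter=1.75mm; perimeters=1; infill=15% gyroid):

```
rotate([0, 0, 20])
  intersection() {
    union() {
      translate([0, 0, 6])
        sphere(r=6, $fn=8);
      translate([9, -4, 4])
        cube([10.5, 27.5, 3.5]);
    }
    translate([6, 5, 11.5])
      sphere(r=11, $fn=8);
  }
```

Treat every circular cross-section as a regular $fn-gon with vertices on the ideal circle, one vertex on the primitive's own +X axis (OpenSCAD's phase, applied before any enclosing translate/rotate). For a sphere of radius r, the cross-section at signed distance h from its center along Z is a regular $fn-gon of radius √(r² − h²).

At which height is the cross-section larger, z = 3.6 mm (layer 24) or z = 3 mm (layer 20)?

Layer 24 (z = 3.6): the r=6 sphere slices to a regular 8-gon of circumradius 5.499 (√(r²−h²) with h=2.4 from center) (area = (8/2)·5.499²·sin(360°/8) = 85.53 mm²); the cube at (9, -4) is absent (z outside [4, 7.5]); Taking the union: only the r=6 sphere is present, so the union is just that shape — area = 85.53 mm²; the sphere at (6, 5): section is a regular 8-gon, circumradius = √(r²−h²) = √(11²−7.9²) = 7.654 (area = (8/2)·7.654²·sin(360°/8) = 165.72 mm²); Taking the intersection: the r=11 sphere at (6, 5) partially overlaps the result so far; clipping to the common part keeps 30.74 mm² — area = 30.74 mm²; (whole slice rotated 20° about Z — lengths, areas and connectivity unchanged). So its area = 30.74 mm². Layer 20 (z = 3): the r=6 sphere contributes a regular 8-gon of circumradius √(6²−3²) = 5.196 (area = (8/2)·5.196²·sin(360°/8) = 76.37 mm²); the cube at (9, -4) does not reach this height (z outside [4, 7.5]); Taking the union: only the r=6 sphere is present, so the union is just that shape — area = 76.37 mm²; the r=11 sphere at (6, 5) contributes a regular 8-gon of circumradius √(11²−8.5²) = 6.982 (area = (8/2)·6.982²·sin(360°/8) = 137.89 mm²); After intersecting: the r=11 sphere at (6, 5) partially overlaps the result so far; clipping to the common part keeps 21.62 mm² — area = 21.62 mm²; (whole slice rotated 20° about Z — lengths, areas and connectivity unchanged). So its area = 21.62 mm². Layer 24 is larger (30.74 vs 21.62 mm²).

layer 24 (z = 3.6 mm)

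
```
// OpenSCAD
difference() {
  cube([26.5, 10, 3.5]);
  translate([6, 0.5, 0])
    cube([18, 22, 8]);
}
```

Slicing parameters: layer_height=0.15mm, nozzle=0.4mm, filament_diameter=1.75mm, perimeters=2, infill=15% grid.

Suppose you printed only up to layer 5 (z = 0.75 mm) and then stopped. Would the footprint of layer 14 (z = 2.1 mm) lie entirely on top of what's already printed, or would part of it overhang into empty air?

entirely on top

Compare the two slices. At z = 0.75: the 26.5×10 cube contributes its full rectangle (area 265.00 mm²); the cube at (6, 0.5) (footprint 18×22) is included at this height (area 396.00 mm²); After the difference (first − rest): starting from the 26.5×10 cube (265.00 mm²), the 18×22 cube at (6, 0.5) partially overlaps it — only the 171.00 mm² overlap (of its 396.00 mm²) is removed, clipping the outline — area = 94.00 mm². At z = 2.1: the 26.5×10 cube contributes its full rectangle (area 265.00 mm²); the cube at (6, 0.5) is present — its section is the full 18×22 rectangle (area 396.00 mm²); After the difference (first − rest): starting from the 26.5×10 cube (265.00 mm²), the 18×22 cube at (6, 0.5) partially overlaps it — only the 171.00 mm² overlap (of its 396.00 mm²) is removed, clipping the outline — area = 94.00 mm². Checking containment: the cross-section at z = 2.1 is a subset of the cross-section at z = 0.75.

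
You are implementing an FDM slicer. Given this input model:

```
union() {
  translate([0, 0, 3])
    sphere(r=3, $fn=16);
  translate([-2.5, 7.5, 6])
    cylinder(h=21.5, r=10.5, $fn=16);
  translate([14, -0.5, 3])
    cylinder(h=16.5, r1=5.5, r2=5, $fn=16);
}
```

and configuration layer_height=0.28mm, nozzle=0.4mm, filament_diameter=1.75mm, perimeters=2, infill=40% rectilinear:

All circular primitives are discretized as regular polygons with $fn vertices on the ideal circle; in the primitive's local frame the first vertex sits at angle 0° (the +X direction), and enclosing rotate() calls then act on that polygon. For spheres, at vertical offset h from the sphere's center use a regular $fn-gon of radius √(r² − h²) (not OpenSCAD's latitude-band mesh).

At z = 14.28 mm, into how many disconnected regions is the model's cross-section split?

2

At z = 14.28 mm: the sphere does not reach this height (|z−center|=11.280 > r=3); the cylinder at (-2.5, 7.5): section is a regular 16-gon, circumradius r=10.5; the cone at (14, -0.5): at t=0.684 of its height the radius interpolates to r₁+(r₂−r₁)t = 5.158, giving a regular 16-gon of that circumradius; Combining (union): the 2 present regions are separate (no shared area or edge), so areas and boundary lengths simply add and each stays a separate island — 2 connected regions. The result has 2 disconnected regions.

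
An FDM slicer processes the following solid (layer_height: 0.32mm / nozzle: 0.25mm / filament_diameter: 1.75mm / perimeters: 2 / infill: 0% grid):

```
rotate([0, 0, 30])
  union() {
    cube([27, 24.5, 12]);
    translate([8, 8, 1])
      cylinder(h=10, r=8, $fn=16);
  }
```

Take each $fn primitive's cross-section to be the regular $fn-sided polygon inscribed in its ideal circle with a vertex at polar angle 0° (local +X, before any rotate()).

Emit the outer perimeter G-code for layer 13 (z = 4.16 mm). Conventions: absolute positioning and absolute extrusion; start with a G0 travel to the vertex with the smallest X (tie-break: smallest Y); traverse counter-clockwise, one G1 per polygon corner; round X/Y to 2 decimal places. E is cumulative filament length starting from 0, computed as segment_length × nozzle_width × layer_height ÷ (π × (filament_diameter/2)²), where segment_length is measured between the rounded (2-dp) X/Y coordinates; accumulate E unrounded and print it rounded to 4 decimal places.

At z = 4.16 mm: the cube (footprint 27×24.5) is included at this height; the cylinder at (8, 8): section is a regular 16-gon, circumradius r=8; Taking the union: the r=8 cylinder at (8, 8) lies entirely inside the 27×24.5 cube, so the union is just the 27×24.5 cube — 1 connected region; (rotated 30° about Z; rotation is an isometry so areas/perimeters/island counts are preserved). The outline is a single polygon with 4 vertices. Extrusion per mm of travel: 0.25 × 0.32 / (π × 0.875²) = 0.033260. Accumulating E over each segment gives final E = 3.4258.

G0 X-12.25 Y21.22 Z4.16
G1 X0.00 Y0.00 E0.8149
G1 X23.38 Y13.50 E1.7129
G1 X11.13 Y34.72 E2.5278
G1 X-12.25 Y21.22 E3.4258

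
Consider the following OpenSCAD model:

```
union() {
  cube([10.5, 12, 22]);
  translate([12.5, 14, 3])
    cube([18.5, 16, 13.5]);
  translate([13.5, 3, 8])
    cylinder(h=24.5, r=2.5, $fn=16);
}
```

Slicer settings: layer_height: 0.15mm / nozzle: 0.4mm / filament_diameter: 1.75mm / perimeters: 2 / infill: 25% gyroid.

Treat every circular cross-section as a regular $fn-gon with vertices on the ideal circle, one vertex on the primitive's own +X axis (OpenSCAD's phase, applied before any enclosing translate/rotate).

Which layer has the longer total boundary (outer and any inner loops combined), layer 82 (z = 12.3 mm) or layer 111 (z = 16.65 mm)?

layer 82 (z = 12.3 mm)

Layer 82 (z = 12.3): the cube is present — its section is the full 10.5×12 rectangle (perimeter 45.00 mm); the 18.5×16 cube at (12.5, 14) contributes its full rectangle (perimeter 69.00 mm); the cylinder at (13.5, 3): section is a regular 16-gon, circumradius r=2.5 (perimeter = 2·16·2.500·sin(180°/16) = 15.61 mm); Combining (union): the 3 present regions are separate (no shared area or edge), so areas and boundary lengths simply add and each stays a separate island — boundary = 129.61 mm. So its perimeter = 129.61 mm. Layer 111 (z = 16.65): the 10.5×12 cube contributes its full rectangle (perimeter 45.00 mm); the cube at (12.5, 14) does not reach this height (z outside [3, 16.5]); the cylinder at (13.5, 3): section is a regular 16-gon, circumradius r=2.5 (perimeter = 2·16·2.500·sin(180°/16) = 15.61 mm); Merging all regions: the 2 present regions are separate (no shared area or edge), so areas and boundary lengths simply add and each stays a separate island — boundary = 60.61 mm. So its perimeter = 60.61 mm. Layer 82 is larger (129.61 vs 60.61 mm).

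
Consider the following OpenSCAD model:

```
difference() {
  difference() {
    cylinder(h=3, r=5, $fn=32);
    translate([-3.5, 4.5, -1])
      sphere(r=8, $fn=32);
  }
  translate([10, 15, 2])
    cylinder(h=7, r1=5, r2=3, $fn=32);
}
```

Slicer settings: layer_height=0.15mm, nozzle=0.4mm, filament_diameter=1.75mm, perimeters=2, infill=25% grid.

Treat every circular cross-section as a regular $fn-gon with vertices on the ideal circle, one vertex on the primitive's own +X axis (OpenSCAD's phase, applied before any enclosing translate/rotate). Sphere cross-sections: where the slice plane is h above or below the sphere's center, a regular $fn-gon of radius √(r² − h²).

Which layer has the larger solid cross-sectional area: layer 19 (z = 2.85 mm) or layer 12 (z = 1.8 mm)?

Layer 19 (z = 2.85): the r=5 cylinder gives a regular 32-gon of circumradius 5 (constant along its height) (area = (32/2)·5.000²·sin(360°/32) = 78.04 mm²); the sphere at (-3.5, 4.5): section is a regular 32-gon, circumradius = √(r²−h²) = √(8²−3.85²) = 7.013 (area = (32/2)·7.013²·sin(360°/32) = 153.50 mm²); Subtracting the remaining from the first: starting from the r=5 cylinder (78.04 mm²), the r=8 sphere at (-3.5, 4.5) partially overlaps it — only the 45.43 mm² overlap (of its 153.50 mm²) is removed, clipping the outline — area = 32.60 mm²; the cone at (10, 15): at t=0.121 of its height the radius interpolates to r₁+(r₂−r₁)t = 4.757, giving a regular 32-gon of that circumradius (area = (32/2)·4.757²·sin(360°/32) = 70.64 mm²); After the difference (first − rest): starting from that combined region (32.60 mm²), the cone at (10, 15) misses the remaining region (no effect) — area = 32.60 mm². So its area = 32.60 mm². Layer 12 (z = 1.8): the r=5 cylinder gives a regular 32-gon of circumradius 5 (constant along its height) (area = (32/2)·5.000²·sin(360°/32) = 78.04 mm²); the r=8 sphere at (-3.5, 4.5) slices to a regular 32-gon of circumradius 7.494 (√(r²−h²) with h=2.8 from center) (area = (32/2)·7.494²·sin(360°/32) = 175.30 mm²); After the difference (first − rest): starting from the r=5 cylinder (78.04 mm²), the r=8 sphere at (-3.5, 4.5) partially overlaps it — only the 50.69 mm² overlap (of its 175.30 mm²) is removed, clipping the outline — area = 27.35 mm²; the cone at (10, 15) is absent (z outside [2, 9]); Subtracting the remaining from the first: none of the subtracted shapes is present at this height, so that combined region is unchanged — area = 27.35 mm². So its area = 27.35 mm². Layer 19 is larger (32.60 vs 27.35 mm²).

layer 19 (z = 2.85 mm)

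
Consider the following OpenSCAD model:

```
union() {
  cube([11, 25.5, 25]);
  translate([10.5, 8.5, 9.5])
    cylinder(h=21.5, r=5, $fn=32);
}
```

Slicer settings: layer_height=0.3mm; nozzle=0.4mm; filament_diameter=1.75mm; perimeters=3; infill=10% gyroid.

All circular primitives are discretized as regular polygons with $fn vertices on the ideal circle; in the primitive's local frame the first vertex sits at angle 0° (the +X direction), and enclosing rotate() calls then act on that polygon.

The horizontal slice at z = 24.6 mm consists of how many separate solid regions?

At z = 24.6 mm: the cube (footprint 11×25.5) is included at this height; the r=5 cylinder at (10.5, 8.5) contributes a regular 32-gon of circumradius 5; Merging all regions: the regions partially overlap (shared area 43.99 mm²), so overlapping operands fuse into one piece — 1 connected region. The result has 1 disconnected region.

1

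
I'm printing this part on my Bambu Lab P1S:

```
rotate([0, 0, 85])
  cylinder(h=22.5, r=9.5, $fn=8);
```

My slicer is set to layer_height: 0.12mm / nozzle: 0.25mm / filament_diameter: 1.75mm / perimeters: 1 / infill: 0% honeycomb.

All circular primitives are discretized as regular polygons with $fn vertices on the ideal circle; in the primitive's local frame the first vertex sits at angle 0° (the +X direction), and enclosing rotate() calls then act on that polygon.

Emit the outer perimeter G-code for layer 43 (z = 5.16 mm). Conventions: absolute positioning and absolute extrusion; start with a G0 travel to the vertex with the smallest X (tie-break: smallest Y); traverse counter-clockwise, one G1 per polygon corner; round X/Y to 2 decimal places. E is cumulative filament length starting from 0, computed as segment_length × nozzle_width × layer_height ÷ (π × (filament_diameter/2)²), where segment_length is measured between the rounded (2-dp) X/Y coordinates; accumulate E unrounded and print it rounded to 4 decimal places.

G0 X-9.46 Y0.83 Z5.16
G1 X-7.28 Y-6.11 E0.0907
G1 X-0.83 Y-9.46 E0.1814
G1 X6.11 Y-7.28 E0.2721
G1 X9.46 Y-0.83 E0.3628
G1 X7.28 Y6.11 E0.4535
G1 X0.83 Y9.46 E0.5441
G1 X-6.11 Y7.28 E0.6349
G1 X-9.46 Y0.83 E0.7255

At z = 5.16 mm: the r=9.5 cylinder gives a regular 8-gon of circumradius 9.5 (constant along its height); (whole slice rotated 85° about Z — lengths, areas and connectivity unchanged). The outline is a single polygon with 8 vertices. Extrusion per mm of travel: 0.25 × 0.12 / (π × 0.875²) = 0.012473. Accumulating E over each segment gives final E = 0.7255.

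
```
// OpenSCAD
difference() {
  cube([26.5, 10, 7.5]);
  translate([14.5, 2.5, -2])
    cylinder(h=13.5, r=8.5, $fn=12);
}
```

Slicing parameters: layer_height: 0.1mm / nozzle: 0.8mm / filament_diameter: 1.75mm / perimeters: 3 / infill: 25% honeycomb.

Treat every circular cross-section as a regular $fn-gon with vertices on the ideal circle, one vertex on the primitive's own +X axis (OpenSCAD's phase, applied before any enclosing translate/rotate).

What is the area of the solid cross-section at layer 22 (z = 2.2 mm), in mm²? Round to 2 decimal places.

119.53 mm²

At z = 2.2 mm: the cube is present — its section is the full 26.5×10 rectangle (area 265.00 mm²); the r=8.5 cylinder at (14.5, 2.5) gives a regular 12-gon of circumradius 8.5 (constant along its height) (area = (12/2)·8.500²·sin(360°/12) = 216.75 mm²); Taking the first minus the rest: starting from the 26.5×10 cube (265.00 mm²), the r=8.5 cylinder at (14.5, 2.5) partially overlaps it — only the 145.47 mm² overlap (of its 216.75 mm²) is removed, clipping the outline — area = 119.53 mm². Overall, the cross-section has 2 separate islands. Net area = 119.53 mm².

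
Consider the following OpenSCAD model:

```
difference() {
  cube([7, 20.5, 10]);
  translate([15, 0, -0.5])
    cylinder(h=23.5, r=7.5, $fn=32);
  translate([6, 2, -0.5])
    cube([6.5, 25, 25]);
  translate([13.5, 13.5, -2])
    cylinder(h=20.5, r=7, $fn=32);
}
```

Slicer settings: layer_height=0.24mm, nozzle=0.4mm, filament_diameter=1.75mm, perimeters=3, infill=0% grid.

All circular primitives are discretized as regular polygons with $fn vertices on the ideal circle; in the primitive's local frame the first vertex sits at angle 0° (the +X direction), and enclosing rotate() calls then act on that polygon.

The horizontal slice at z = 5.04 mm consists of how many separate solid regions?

1

At z = 5.04 mm: the cube is present — its section is the full 7×20.5 rectangle; the r=7.5 cylinder at (15, 0) contributes a regular 32-gon of circumradius 7.5; the cube at (6, 2) (footprint 6.5×25) is included at this height; the r=7 cylinder at (13.5, 13.5) contributes a regular 32-gon of circumradius 7; Subtracting the remaining from the first: starting from the 7×20.5 cube, the r=7.5 cylinder at (15, 0) misses the remaining region (no effect); the 6.5×25 cube at (6, 2) partially overlaps it — only the 18.50 mm² overlap (of its 162.50 mm²) is removed, clipping the outline; the r=7 cylinder at (13.5, 13.5) misses the remaining region (no effect) — 1 connected region. The result has 1 disconnected region.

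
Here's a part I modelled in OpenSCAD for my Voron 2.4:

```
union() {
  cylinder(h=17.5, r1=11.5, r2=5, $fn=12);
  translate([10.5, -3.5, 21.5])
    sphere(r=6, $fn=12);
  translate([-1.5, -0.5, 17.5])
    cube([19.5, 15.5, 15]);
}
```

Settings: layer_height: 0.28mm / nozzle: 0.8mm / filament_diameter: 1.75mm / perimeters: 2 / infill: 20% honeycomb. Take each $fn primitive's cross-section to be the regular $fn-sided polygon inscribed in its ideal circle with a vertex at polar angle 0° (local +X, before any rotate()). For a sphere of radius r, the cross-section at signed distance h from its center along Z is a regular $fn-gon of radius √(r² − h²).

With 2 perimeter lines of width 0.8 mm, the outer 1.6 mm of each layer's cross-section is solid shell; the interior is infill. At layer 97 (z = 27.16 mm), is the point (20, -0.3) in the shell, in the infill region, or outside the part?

outside

At z = 27.16 mm: the cone is absent (z outside [0, 17.5]); the r=6 sphere at (10.5, -3.5) contributes a regular 12-gon of circumradius √(6²−5.66²) = 1.991; the cube at (-1.5, -0.5) is present — its section is the full 19.5×15.5 rectangle; Merging all regions: the 2 present regions are separate (no shared area or edge), so areas and boundary lengths simply add and each stays a separate island — 2 connected regions. Overall, the cross-section has 2 separate islands. The nearest boundary edge runs (18.00, 15.00)→(18.00, -0.50); distance from the point to it = 2.00 mm. The point is not inside any of the regions above, so it lies outside the cross-section (2.00 mm from the nearest boundary).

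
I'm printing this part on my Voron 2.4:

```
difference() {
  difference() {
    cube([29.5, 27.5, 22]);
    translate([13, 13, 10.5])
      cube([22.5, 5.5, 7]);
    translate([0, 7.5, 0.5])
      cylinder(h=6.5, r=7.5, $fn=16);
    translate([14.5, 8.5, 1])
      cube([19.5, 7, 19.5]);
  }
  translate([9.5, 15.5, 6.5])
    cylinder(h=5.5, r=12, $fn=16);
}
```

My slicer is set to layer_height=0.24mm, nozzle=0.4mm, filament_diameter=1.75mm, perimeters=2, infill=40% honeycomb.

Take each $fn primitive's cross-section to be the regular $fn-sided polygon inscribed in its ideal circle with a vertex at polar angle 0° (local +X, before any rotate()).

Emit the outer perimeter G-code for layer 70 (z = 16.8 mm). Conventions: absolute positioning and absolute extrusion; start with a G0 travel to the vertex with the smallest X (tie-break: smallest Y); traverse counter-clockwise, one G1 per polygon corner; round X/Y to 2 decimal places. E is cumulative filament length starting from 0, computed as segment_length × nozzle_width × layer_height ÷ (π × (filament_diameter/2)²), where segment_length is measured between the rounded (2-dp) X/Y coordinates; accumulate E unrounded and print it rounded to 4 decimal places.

At z = 16.8 mm: the cube is present — its section is the full 29.5×27.5 rectangle; the cube at (13, 13) is present — its section is the full 22.5×5.5 rectangle; the cylinder at (0, 7.5) is absent (z outside [0.5, 7]); the cube at (14.5, 8.5) is present — its section is the full 19.5×7 rectangle; After the difference (first − rest): starting from the 29.5×27.5 cube, the 22.5×5.5 cube at (13, 13) partially overlaps it — only the 90.75 mm² overlap (of its 123.75 mm²) is removed, clipping the outline; the 19.5×7 cube at (14.5, 8.5) partially overlaps it — only the 67.50 mm² overlap (of its 136.50 mm²) is removed, clipping the outline — 1 connected region; the cylinder at (9.5, 15.5) is not intersected at this z (z outside [6.5, 12]); After the difference (first − rest): none of the subtracted shapes is present at this height, so the result so far is unchanged — 1 connected region. The outline is a single polygon with 10 vertices. Extrusion per mm of travel: 0.4 × 0.24 / (π × 0.875²) = 0.039912. Accumulating E over each segment gives final E = 5.8671.

G0 X0.00 Y0.00 Z16.80
G1 X29.50 Y0.00 E1.1774
G1 X29.50 Y8.50 E1.5167
G1 X14.50 Y8.50 E2.1153
G1 X14.50 Y13.00 E2.2949
G1 X13.00 Y13.00 E2.3548
G1 X13.00 Y18.50 E2.5743
G1 X29.50 Y18.50 E3.2329
G1 X29.50 Y27.50 E3.5921
G1 X0.00 Y27.50 E4.7695
G1 X0.00 Y0.00 E5.8671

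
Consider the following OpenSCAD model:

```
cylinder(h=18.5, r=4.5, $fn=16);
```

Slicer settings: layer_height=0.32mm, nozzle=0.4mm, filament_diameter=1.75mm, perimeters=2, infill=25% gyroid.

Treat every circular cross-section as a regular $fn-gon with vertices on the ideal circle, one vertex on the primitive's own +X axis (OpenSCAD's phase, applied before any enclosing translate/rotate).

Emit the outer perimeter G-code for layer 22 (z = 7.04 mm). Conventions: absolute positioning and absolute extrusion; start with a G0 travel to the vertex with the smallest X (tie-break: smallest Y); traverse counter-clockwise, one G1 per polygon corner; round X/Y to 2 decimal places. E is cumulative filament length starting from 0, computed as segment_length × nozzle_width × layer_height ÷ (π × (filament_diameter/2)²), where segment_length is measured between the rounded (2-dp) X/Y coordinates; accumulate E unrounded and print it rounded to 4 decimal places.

At z = 7.04 mm: the r=4.5 cylinder gives a regular 16-gon of circumradius 4.5 (constant along its height). The outline is a single polygon with 16 vertices. Extrusion per mm of travel: 0.4 × 0.32 / (π × 0.875²) = 0.053216. Accumulating E over each segment gives final E = 1.4950.

G0 X-4.50 Y0.00 Z7.04
G1 X-4.16 Y-1.72 E0.0933
G1 X-3.18 Y-3.18 E0.1869
G1 X-1.72 Y-4.16 E0.2805
G1 X0.00 Y-4.50 E0.3738
G1 X1.72 Y-4.16 E0.4671
G1 X3.18 Y-3.18 E0.5606
G1 X4.16 Y-1.72 E0.6542
G1 X4.50 Y0.00 E0.7475
G1 X4.16 Y1.72 E0.8408
G1 X3.18 Y3.18 E0.9344
G1 X1.72 Y4.16 E1.0280
G1 X0.00 Y4.50 E1.1213
G1 X-1.72 Y4.16 E1.2146
G1 X-3.18 Y3.18 E1.3082
G1 X-4.16 Y1.72 E1.4017
G1 X-4.50 Y0.00 E1.4950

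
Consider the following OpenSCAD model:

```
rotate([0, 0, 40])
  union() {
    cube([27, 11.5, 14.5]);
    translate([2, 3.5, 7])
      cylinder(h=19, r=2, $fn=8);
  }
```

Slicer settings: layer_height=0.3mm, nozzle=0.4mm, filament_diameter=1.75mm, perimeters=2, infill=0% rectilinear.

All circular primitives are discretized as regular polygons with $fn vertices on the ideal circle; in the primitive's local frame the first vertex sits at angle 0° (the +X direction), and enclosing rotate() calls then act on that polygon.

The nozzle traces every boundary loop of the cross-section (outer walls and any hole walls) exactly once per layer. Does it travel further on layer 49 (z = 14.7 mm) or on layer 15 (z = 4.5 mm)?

layer 15 (z = 4.5 mm)

Layer 49 (z = 14.7): the cube does not reach this height (z outside [0, 14.5]); the r=2 cylinder at (2, 3.5) contributes a regular 8-gon of circumradius 2 (perimeter = 2·8·2.000·sin(180°/8) = 12.25 mm); Combining (union): only the r=2 cylinder at (2, 3.5) is present, so the union is just that shape — boundary = 12.25 mm; (whole slice rotated 40° about Z — lengths, areas and connectivity unchanged). So its perimeter = 12.25 mm. Layer 15 (z = 4.5): the 27×11.5 cube contributes its full rectangle (perimeter 77.00 mm); the cylinder at (2, 3.5) is absent (z outside [7, 26]); Combining (union): only the 27×11.5 cube is present, so the union is just that shape — boundary = 77.00 mm; (rotated 40° about Z; rotation is an isometry so areas/perimeters/island counts are preserved). So its perimeter = 77.00 mm. Layer 15 is larger (77.00 vs 12.25 mm).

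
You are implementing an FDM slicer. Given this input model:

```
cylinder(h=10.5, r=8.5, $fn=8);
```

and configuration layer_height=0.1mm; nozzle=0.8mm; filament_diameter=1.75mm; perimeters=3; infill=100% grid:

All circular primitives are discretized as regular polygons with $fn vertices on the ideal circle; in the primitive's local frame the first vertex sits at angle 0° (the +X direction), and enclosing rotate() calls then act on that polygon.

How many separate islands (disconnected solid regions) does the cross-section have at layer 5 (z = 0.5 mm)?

1

At z = 0.5 mm: the r=8.5 cylinder gives a regular 8-gon of circumradius 8.5 (constant along its height). Overall, the cross-section is a single solid region. Island count = 1.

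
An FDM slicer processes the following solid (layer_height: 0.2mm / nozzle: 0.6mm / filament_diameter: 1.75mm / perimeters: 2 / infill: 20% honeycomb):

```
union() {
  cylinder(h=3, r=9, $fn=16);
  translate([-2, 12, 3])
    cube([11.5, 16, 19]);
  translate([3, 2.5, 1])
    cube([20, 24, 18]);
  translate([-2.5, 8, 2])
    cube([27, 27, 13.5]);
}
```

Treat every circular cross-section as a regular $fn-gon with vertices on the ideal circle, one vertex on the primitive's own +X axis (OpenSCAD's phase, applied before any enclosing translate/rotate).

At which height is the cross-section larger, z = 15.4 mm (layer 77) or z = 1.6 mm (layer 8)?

Layer 77 (z = 15.4): the cylinder does not reach this height (z outside [0, 3]); the cube at (-2, 12) is present — its section is the full 11.5×16 rectangle (area 184.00 mm²); the cube at (3, 2.5) (footprint 20×24) is included at this height (area 480.00 mm²); the cube at (-2.5, 8) (footprint 27×27) is included at this height (area 729.00 mm²); Combining (union): the regions partially overlap — summed areas 1393.00 mm² minus the doubly-counted overlap 554.00 mm² gives 839.00 mm² — area = 839.00 mm². So its area = 839.00 mm². Layer 8 (z = 1.6): the cylinder: section is a regular 16-gon, circumradius r=9 (area = (16/2)·9.000²·sin(360°/16) = 247.98 mm²); the cube at (-2, 12) does not reach this height (z outside [3, 22]); the cube at (3, 2.5) (footprint 20×24) is included at this height (area 480.00 mm²); the cube at (-2.5, 8) is absent (z outside [2, 15.5]); Combining (union): the regions partially overlap — summed areas 727.98 mm² minus the doubly-counted overlap 21.51 mm² gives 706.47 mm² — area = 706.47 mm². So its area = 706.47 mm². Layer 77 is larger (839.00 vs 706.47 mm²).

layer 77 (z = 15.4 mm)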